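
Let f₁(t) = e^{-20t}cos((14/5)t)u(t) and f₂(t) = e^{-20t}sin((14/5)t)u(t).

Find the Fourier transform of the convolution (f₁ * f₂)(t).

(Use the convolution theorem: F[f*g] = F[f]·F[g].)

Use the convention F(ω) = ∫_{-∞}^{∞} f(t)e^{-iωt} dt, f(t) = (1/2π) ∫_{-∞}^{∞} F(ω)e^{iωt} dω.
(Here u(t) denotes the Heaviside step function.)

F[f₁*f₂](ω) = \frac{1750 \left(i \omega + 20\right)}{\left(25 \left(i \omega + 20\right)^{2} + 196\right)^{2}}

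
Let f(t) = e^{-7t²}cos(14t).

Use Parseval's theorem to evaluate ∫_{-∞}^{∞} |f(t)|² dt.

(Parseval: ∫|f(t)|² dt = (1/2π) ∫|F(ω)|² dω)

∫|f(t)|² dt = \frac{\sqrt{14} \sqrt{\pi} \left(1 + e^{14}\right)}{28 e^{14}}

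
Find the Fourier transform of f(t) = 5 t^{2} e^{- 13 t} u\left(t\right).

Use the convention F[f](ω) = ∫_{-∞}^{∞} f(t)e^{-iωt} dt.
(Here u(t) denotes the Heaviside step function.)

F(ω) = \frac{10}{\left(i \omega + 13\right)^{3}}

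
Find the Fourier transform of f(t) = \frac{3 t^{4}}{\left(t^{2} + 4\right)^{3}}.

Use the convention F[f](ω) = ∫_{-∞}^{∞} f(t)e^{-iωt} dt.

F(ω) = \frac{3 \pi \left(4 \omega^{2} - 10 \left|{\omega}\right| + 3\right) e^{- 2 \left|{\omega}\right|}}{16}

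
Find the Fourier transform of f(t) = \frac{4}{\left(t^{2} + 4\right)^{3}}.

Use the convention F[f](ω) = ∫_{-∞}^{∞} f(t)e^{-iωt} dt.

F(ω) = \frac{\pi \left(4 \omega^{2} + 6 \left|{\omega}\right| + 3\right) e^{- 2 \left|{\omega}\right|}}{64}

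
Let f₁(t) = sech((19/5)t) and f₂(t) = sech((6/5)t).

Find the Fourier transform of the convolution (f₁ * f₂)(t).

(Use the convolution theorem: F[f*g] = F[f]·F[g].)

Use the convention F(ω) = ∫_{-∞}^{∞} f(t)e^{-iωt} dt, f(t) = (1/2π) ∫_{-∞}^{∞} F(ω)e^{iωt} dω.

F[f₁*f₂](ω) = \frac{25 \pi^{2}}{114 \cosh{\left(\frac{5 \pi \omega}{38} \right)} \cosh{\left(\frac{5 \pi \omega}{12} \right)}}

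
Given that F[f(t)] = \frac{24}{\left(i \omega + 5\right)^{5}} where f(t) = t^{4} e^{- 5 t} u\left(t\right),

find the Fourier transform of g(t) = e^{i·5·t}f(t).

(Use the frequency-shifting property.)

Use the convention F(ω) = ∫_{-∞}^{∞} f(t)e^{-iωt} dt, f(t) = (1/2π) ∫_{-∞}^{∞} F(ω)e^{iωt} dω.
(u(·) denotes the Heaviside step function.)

F[g](ω) = \frac{24}{\left(i \left(\omega - 5\right) + 5\right)^{5}}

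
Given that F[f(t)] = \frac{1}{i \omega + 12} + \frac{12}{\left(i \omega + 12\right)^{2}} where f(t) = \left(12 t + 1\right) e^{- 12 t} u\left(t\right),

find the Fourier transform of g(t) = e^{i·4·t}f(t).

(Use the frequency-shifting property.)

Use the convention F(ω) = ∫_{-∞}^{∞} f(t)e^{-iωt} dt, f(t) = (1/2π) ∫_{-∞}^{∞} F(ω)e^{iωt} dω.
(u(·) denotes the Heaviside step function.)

F[g](ω) = \frac{12 i \left(\omega - 4\right) + \left(i \left(\omega - 4\right) + 12\right)^{2} + 144}{\left(i \left(\omega - 4\right) + 12\right)^{3}}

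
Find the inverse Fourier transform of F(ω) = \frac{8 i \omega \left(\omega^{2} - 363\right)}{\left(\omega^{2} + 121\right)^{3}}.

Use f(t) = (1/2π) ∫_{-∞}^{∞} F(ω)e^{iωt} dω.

f(t) = 2 t e^{- 11 \left|{t}\right|} \left|{t}\right|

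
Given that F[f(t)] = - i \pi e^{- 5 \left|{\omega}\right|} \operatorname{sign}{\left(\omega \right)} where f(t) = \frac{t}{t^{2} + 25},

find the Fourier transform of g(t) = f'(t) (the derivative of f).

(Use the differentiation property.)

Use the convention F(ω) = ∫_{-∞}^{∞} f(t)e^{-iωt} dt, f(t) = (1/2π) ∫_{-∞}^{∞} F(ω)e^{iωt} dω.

F[g](ω) = \pi \omega e^{- 5 \left|{\omega}\right|} \operatorname{sign}{\left(\omega \right)}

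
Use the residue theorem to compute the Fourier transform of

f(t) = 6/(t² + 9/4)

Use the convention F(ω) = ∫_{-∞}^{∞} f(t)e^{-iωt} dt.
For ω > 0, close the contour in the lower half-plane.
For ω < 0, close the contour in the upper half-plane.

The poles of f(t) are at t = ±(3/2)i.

Let g(z) = f(z)e^{-iωz}; for large |z| the factor e^{-iωz} decays in the lower half-plane when ω > 0 and in the upper half-plane when ω < 0.

Case ω > 0 (lower half-plane, clockwise contour ⇒ F(ω) = -2πi·ΣRes):
  Res_{z = - \frac{3 i}{2}} g(z) = 2 i e^{- \frac{3 \omega}{2}}
  F(ω) = -2πi·ΣRes = 4 \pi e^{- \frac{3 \omega}{2}}

Case ω < 0 (upper half-plane, counterclockwise contour ⇒ F(ω) = +2πi·ΣRes):
  Res_{z = \frac{3 i}{2}} g(z) = - 2 i e^{\frac{3 \omega}{2}}
  F(ω) = 2πi·ΣRes = 4 \pi e^{\frac{3 \omega}{2}}

Both cases combine into a single formula in |ω|:

F(ω) = 4 \pi e^{- \frac{3 \left|{\omega}\right|}{2}}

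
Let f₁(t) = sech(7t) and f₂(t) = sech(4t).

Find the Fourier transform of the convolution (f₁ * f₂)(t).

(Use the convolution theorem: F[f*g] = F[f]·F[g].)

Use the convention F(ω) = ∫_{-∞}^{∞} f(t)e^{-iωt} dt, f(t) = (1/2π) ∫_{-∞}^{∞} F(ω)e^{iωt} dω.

F[f₁*f₂](ω) = \frac{\pi^{2}}{28 \cosh{\left(\frac{\pi \omega}{14} \right)} \cosh{\left(\frac{\pi \omega}{8} \right)}}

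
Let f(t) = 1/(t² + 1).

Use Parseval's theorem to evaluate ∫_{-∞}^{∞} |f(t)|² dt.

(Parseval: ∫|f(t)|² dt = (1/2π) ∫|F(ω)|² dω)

∫|f(t)|² dt = \frac{\pi}{2}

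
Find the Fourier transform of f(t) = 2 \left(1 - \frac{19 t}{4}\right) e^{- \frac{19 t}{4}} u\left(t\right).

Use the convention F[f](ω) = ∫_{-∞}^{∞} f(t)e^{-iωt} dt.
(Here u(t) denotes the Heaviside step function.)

F(ω) = \frac{32 i \omega}{- 16 \omega^{2} + 152 i \omega + 361}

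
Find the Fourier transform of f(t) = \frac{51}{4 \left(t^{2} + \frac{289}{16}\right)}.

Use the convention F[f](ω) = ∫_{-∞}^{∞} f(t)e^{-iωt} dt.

F(ω) = 3 \pi e^{- \frac{17 \left|{\omega}\right|}{4}}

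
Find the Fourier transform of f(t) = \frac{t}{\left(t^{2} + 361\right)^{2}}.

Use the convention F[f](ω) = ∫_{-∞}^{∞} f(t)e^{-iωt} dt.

F(ω) = - \frac{i \pi \omega e^{- 19 \left|{\omega}\right|}}{38}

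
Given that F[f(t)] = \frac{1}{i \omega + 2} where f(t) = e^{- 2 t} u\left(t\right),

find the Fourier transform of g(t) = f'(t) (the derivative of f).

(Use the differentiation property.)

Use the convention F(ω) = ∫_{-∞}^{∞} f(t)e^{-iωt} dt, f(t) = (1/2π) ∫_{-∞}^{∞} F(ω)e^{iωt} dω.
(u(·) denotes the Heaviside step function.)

F[g](ω) = \frac{\omega}{\omega - 2 i}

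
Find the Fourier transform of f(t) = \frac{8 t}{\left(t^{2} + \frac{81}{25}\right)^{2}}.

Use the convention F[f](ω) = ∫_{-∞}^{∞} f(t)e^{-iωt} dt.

F(ω) = - \frac{20 i \pi \omega e^{- \frac{9 \left|{\omega}\right|}{5}}}{9}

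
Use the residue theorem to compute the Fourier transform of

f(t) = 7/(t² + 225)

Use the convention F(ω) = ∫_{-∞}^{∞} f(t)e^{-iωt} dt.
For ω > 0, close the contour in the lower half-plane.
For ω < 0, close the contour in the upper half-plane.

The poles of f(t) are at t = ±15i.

Let g(z) = f(z)e^{-iωz}; for large |z| the factor e^{-iωz} decays in the lower half-plane when ω > 0 and in the upper half-plane when ω < 0.

Case ω > 0 (lower half-plane, clockwise contour ⇒ F(ω) = -2πi·ΣRes):
  Res_{z = - 15 i} g(z) = \frac{7 i e^{- 15 \omega}}{30}
  F(ω) = -2πi·ΣRes = \frac{7 \pi e^{- 15 \omega}}{15}

Case ω < 0 (upper half-plane, counterclockwise contour ⇒ F(ω) = +2πi·ΣRes):
  Res_{z = 15 i} g(z) = - \frac{7 i e^{15 \omega}}{30}
  F(ω) = 2πi·ΣRes = \frac{7 \pi e^{15 \omega}}{15}

Both cases combine into a single formula in |ω|:

F(ω) = \frac{7 \pi e^{- 15 \left|{\omega}\right|}}{15}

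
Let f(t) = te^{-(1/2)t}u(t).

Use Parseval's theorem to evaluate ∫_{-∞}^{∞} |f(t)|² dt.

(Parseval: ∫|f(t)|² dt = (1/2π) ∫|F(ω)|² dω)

∫|f(t)|² dt = 2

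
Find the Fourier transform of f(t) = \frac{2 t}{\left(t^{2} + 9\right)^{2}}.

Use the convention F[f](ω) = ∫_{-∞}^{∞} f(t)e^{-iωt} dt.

F(ω) = - \frac{i \pi \omega e^{- 3 \left|{\omega}\right|}}{3}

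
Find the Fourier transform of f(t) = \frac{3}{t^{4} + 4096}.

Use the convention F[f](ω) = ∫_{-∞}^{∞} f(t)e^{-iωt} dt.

F(ω) = \frac{3 \pi e^{- 4 \sqrt{2} \left|{\omega}\right|} \sin{\left(4 \sqrt{2} \left|{\omega}\right| + \frac{\pi}{4} \right)}}{512}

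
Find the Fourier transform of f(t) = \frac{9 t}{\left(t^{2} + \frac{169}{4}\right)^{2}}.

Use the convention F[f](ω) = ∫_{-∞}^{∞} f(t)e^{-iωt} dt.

F(ω) = - \frac{9 i \pi \omega e^{- \frac{13 \left|{\omega}\right|}{2}}}{13}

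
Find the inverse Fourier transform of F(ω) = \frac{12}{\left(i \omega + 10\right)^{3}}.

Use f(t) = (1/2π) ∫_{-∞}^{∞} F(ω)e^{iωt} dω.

f(t) = 6 t^{2} e^{- 10 t} u\left(t\right)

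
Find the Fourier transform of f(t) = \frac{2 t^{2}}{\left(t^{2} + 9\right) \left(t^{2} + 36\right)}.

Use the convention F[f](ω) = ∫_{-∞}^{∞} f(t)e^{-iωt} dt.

F(ω) = \frac{2 \pi \left(2 - e^{3 \left|{\omega}\right|}\right) e^{- 6 \left|{\omega}\right|}}{9}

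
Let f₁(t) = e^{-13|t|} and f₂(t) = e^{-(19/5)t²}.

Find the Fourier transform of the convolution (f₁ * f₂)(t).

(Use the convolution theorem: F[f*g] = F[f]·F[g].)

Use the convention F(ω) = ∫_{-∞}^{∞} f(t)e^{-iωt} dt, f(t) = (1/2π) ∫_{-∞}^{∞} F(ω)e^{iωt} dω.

F[f₁*f₂](ω) = \frac{26 \sqrt{95} \sqrt{\pi} e^{- \frac{5 \omega^{2}}{76}}}{19 \left(\omega^{2} + 169\right)}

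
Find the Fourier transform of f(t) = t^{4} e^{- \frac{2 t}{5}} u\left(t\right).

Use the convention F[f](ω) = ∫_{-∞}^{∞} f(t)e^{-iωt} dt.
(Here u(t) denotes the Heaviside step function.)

F(ω) = \frac{75000}{\left(5 i \omega + 2\right)^{5}}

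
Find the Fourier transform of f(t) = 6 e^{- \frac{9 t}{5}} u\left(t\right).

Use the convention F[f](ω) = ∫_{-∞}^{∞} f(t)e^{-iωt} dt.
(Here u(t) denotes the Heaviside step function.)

F(ω) = \frac{30}{5 i \omega + 9}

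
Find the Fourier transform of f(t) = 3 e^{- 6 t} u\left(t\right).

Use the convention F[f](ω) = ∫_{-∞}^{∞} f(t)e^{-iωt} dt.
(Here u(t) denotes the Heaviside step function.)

F(ω) = \frac{3}{i \omega + 6}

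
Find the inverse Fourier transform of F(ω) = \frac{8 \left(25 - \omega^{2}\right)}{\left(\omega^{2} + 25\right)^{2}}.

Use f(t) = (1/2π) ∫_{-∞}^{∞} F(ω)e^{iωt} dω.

f(t) = 4 e^{- 5 \left|{t}\right|} \left|{t}\right|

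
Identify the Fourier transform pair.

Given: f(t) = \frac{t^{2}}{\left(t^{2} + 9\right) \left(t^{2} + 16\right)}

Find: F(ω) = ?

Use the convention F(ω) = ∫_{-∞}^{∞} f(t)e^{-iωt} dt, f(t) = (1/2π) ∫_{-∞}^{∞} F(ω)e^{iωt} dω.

F(ω) = \frac{\pi \left(4 - 3 e^{\left|{\omega}\right|}\right) e^{- 4 \left|{\omega}\right|}}{7}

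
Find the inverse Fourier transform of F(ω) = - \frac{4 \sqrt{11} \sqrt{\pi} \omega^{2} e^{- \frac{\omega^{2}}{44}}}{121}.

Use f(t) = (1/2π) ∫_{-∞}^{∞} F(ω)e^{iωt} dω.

f(t) = 4 \left(44 t^{2} - 2\right) e^{- 11 t^{2}}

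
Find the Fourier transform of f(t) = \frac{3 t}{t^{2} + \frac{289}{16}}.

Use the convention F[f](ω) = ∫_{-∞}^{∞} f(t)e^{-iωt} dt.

F(ω) = - 3 i \pi e^{- \frac{17 \left|{\omega}\right|}{4}} \operatorname{sign}{\left(\omega \right)}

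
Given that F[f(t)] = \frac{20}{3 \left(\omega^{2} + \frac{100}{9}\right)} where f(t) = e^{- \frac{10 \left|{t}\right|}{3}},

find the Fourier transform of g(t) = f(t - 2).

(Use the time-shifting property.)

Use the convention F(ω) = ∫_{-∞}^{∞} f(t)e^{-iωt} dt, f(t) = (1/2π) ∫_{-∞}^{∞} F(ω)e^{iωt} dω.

F[g](ω) = \frac{60 e^{- 2 i \omega}}{9 \omega^{2} + 100}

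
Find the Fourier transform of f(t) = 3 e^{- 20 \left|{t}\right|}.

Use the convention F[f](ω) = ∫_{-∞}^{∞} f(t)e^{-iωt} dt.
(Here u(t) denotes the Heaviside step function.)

F(ω) = \frac{120}{\omega^{2} + 400}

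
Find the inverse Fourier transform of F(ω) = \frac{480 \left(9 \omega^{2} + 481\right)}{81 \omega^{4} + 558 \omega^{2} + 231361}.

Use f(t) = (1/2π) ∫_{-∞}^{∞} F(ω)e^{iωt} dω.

f(t) = 5 e^{- \frac{16 \left|{t}\right|}{3}} \cos{\left(5 \left|{t}\right| \right)}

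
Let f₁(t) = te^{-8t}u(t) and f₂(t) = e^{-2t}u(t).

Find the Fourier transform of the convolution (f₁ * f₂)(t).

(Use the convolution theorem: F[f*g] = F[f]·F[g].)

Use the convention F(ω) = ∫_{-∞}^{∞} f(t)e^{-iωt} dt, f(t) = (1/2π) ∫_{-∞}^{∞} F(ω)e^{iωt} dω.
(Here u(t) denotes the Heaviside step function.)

F[f₁*f₂](ω) = \frac{1}{\left(i \omega + 2\right) \left(i \omega + 8\right)^{2}}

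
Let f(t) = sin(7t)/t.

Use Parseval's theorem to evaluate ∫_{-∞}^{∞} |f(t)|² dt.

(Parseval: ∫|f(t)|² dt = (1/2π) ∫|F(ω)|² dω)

∫|f(t)|² dt = 7 \pi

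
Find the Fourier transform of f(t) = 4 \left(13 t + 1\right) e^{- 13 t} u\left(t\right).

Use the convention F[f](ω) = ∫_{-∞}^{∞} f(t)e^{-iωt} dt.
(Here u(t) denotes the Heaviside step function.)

F(ω) = \frac{4 \left(- i \omega - 26\right)}{\omega^{2} - 26 i \omega - 169}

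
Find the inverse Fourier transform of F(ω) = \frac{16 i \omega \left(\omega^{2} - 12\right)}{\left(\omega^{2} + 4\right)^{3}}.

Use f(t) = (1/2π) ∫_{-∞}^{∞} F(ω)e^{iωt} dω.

f(t) = 4 t e^{- 2 \left|{t}\right|} \left|{t}\right|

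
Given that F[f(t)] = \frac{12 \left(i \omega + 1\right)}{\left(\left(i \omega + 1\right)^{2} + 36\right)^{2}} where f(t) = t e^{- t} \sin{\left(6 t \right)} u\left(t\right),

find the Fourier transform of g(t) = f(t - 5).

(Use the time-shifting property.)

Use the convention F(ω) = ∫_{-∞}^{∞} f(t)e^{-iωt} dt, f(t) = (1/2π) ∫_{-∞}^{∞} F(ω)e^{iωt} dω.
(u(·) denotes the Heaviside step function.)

F[g](ω) = \frac{12 \left(i \omega + 1\right) e^{- 5 i \omega}}{\left(\left(i \omega + 1\right)^{2} + 36\right)^{2}}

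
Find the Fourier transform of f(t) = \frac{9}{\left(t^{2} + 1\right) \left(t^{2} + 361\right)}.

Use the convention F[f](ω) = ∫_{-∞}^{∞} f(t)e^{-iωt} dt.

F(ω) = \frac{\pi e^{- \left|{\omega}\right|}}{40} - \frac{\pi e^{- 19 \left|{\omega}\right|}}{760}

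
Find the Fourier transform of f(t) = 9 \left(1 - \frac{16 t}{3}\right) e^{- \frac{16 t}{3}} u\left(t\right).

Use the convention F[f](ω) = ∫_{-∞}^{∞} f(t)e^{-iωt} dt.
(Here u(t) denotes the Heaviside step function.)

F(ω) = \frac{81 i \omega}{- 9 \omega^{2} + 96 i \omega + 256}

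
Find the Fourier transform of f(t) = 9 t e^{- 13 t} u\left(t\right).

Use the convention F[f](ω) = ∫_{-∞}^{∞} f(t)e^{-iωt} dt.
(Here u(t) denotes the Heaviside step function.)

F(ω) = \frac{9}{\left(i \omega + 13\right)^{2}}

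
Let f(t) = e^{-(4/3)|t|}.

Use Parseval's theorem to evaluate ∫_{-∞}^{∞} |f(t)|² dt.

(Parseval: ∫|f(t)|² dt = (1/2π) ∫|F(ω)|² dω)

∫|f(t)|² dt = \frac{3}{4}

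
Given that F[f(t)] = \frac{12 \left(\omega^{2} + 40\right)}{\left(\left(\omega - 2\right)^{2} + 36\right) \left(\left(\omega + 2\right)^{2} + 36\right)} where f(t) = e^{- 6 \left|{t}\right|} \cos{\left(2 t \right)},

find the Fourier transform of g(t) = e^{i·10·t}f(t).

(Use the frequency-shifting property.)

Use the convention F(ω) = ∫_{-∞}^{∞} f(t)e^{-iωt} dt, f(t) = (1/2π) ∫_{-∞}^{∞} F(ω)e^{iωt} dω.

F[g](ω) = \frac{12 \left(\left(\omega - 10\right)^{2} + 40\right)}{\left(\left(\omega - 12\right)^{2} + 36\right) \left(\left(\omega - 8\right)^{2} + 36\right)}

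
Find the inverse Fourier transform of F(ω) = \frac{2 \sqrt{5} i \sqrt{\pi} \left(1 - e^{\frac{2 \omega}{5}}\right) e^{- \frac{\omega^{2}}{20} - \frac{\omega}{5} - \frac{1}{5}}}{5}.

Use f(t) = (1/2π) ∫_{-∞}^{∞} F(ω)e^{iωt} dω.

f(t) = 4 e^{- 5 t^{2}} \sin{\left(2 t \right)}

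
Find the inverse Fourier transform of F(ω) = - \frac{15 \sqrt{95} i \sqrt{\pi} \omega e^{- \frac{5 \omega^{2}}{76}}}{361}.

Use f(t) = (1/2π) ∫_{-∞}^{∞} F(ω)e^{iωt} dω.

f(t) = 6 t e^{- \frac{19 t^{2}}{5}}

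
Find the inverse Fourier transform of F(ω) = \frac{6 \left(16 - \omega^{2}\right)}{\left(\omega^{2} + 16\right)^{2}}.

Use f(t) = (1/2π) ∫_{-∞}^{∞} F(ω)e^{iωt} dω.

f(t) = 3 e^{- 4 \left|{t}\right|} \left|{t}\right|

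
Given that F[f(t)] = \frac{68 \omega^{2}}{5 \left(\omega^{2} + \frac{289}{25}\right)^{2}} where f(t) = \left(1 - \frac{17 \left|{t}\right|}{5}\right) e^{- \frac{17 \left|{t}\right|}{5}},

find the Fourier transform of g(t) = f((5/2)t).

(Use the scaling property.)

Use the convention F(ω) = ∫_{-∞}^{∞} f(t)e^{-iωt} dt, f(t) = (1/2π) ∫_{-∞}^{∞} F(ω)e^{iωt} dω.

F[g](ω) = \frac{544 \omega^{2}}{\left(4 \omega^{2} + 289\right)^{2}}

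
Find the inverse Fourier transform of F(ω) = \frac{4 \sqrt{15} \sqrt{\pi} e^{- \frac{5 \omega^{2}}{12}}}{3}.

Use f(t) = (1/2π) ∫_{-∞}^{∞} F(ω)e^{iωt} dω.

f(t) = 4 e^{- \frac{3 t^{2}}{5}}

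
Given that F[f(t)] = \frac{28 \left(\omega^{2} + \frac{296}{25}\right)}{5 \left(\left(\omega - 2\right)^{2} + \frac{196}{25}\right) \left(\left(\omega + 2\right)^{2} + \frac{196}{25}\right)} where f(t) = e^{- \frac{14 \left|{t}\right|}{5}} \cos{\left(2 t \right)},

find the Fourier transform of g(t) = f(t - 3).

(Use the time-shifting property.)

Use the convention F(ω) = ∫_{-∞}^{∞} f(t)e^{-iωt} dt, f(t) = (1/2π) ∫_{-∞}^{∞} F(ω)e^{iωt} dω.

F[g](ω) = \frac{140 \left(25 \omega^{2} + 296\right) e^{- 3 i \omega}}{625 \omega^{4} + 4800 \omega^{2} + 87616}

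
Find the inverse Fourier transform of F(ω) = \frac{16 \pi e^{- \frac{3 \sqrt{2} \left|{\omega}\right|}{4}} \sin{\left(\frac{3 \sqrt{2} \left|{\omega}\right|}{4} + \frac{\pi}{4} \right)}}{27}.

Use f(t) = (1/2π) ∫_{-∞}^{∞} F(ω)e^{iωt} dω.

f(t) = \frac{2}{t^{4} + \frac{81}{16}}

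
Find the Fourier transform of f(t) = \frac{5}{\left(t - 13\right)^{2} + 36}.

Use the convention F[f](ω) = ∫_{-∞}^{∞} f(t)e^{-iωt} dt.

F(ω) = \frac{5 \pi e^{- 13 i \omega - 6 \left|{\omega}\right|}}{6}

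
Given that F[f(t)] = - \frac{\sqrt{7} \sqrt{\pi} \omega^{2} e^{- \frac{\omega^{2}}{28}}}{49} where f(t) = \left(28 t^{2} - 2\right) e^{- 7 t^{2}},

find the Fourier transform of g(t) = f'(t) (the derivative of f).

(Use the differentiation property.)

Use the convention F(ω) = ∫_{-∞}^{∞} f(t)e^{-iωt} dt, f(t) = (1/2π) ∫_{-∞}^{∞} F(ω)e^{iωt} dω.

F[g](ω) = - \frac{\sqrt{7} i \sqrt{\pi} \omega^{3} e^{- \frac{\omega^{2}}{28}}}{49}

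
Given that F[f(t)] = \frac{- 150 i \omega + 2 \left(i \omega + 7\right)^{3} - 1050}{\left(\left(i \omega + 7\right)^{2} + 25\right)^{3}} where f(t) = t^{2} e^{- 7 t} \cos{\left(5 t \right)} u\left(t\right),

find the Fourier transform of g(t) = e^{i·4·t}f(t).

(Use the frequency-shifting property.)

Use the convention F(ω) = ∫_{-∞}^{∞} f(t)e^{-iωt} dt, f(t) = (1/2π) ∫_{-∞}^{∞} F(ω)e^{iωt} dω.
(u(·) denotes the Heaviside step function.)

F[g](ω) = \frac{2 \left(75 i \left(4 - \omega\right) + \left(i \left(\omega - 4\right) + 7\right)^{3} - 525\right)}{\left(\left(i \left(\omega - 4\right) + 7\right)^{2} + 25\right)^{3}}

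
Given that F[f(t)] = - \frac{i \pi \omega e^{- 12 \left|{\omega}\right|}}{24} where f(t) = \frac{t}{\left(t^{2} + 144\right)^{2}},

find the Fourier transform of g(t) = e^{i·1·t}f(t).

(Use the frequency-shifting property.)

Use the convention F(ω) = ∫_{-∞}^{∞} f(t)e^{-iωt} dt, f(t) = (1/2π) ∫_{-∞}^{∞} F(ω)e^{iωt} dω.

F[g](ω) = \frac{i \pi \left(1 - \omega\right) e^{- 12 \left|{\omega - 1}\right|}}{24}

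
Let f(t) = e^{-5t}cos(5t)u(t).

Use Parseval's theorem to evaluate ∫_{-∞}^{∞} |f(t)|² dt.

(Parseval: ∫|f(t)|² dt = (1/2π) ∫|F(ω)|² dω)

∫|f(t)|² dt = \frac{3}{40}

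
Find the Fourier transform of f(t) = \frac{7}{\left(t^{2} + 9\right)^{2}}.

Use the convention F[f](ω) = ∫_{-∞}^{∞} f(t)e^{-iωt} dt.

F(ω) = \frac{7 \pi \left(3 \left|{\omega}\right| + 1\right) e^{- 3 \left|{\omega}\right|}}{54}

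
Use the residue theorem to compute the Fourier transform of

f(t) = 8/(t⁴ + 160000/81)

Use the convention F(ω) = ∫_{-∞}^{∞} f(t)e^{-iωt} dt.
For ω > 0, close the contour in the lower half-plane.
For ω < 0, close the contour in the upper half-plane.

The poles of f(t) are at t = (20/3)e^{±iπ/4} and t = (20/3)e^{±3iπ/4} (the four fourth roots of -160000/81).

Let g(z) = f(z)e^{-iωz}; for large |z| the factor e^{-iωz} decays in the lower half-plane when ω > 0 and in the upper half-plane when ω < 0.

Case ω > 0 (lower half-plane, clockwise contour ⇒ F(ω) = -2πi·ΣRes):
  Res_{z = - \frac{10 \sqrt{2}}{3} - \frac{10 \sqrt{2} i}{3}} g(z) = \frac{27 \sqrt{2} i \left(1 - i\right) e^{\frac{10 \sqrt{2} \omega \left(-1 + i\right)}{3}}}{8000}
  Res_{z = \frac{10 \sqrt{2}}{3} - \frac{10 \sqrt{2} i}{3}} g(z) = \frac{27 \sqrt{2} i \left(1 + i\right) e^{- \frac{10 \sqrt{2} \omega \left(1 + i\right)}{3}}}{8000}
  F(ω) = -2πi·ΣRes = \frac{27 \sqrt{2} \pi \left(1 - i\right) \left(e^{\frac{20 \sqrt{2} i \omega}{3}} + i\right) e^{- \frac{10 \sqrt{2} \omega \left(1 + i\right)}{3}}}{4000} = \frac{27 \pi e^{- \frac{10 \sqrt{2} \omega}{3}} \sin{\left(\frac{10 \sqrt{2} \omega}{3} + \frac{\pi}{4} \right)}}{1000}

Case ω < 0 (upper half-plane, counterclockwise contour ⇒ F(ω) = +2πi·ΣRes):
  Res_{z = \frac{10 \sqrt{2}}{3} + \frac{10 \sqrt{2} i}{3}} g(z) = \frac{27 \sqrt{2} i \left(-1 + i\right) e^{\frac{10 \sqrt{2} \omega \left(1 - i\right)}{3}}}{8000}
  Res_{z = - \frac{10 \sqrt{2}}{3} + \frac{10 \sqrt{2} i}{3}} g(z) = \frac{27 \sqrt{2} \left(1 - i\right) e^{\frac{10 \sqrt{2} \omega \left(1 + i\right)}{3}}}{8000}
  F(ω) = 2πi·ΣRes = - \frac{27 \sqrt{2} i \pi \left(i \left(1 - i\right) e^{\frac{10 \sqrt{2} \omega \left(1 - i\right)}{3}} - \left(1 - i\right) e^{\frac{10 \sqrt{2} \omega \left(1 + i\right)}{3}}\right)}{4000} = \frac{27 \pi e^{\frac{10 \sqrt{2} \omega}{3}} \cos{\left(\frac{10 \sqrt{2} \omega}{3} + \frac{\pi}{4} \right)}}{1000}

Both cases combine into a single formula in |ω|:

F(ω) = \frac{27 \pi e^{- \frac{10 \sqrt{2} \left|{\omega}\right|}{3}} \sin{\left(\frac{10 \sqrt{2} \left|{\omega}\right|}{3} + \frac{\pi}{4} \right)}}{1000}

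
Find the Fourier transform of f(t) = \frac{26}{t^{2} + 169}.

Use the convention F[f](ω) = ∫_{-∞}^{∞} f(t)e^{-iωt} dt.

F(ω) = 2 \pi e^{- 13 \left|{\omega}\right|}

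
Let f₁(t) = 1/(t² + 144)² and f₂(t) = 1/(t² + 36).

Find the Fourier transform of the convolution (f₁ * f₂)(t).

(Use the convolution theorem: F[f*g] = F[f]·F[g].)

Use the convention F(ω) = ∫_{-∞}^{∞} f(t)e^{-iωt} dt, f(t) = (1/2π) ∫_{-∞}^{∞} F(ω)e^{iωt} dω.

F[f₁*f₂](ω) = \frac{\pi^{2} \left(12 \left|{\omega}\right| + 1\right) e^{- 18 \left|{\omega}\right|}}{20736}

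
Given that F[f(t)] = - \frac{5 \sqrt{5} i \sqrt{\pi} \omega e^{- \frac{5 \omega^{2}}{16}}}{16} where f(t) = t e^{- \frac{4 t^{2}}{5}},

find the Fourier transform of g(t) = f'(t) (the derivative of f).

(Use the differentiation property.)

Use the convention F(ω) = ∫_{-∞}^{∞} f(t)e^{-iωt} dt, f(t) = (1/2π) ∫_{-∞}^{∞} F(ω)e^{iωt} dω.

F[g](ω) = \frac{5 \sqrt{5} \sqrt{\pi} \omega^{2} e^{- \frac{5 \omega^{2}}{16}}}{16}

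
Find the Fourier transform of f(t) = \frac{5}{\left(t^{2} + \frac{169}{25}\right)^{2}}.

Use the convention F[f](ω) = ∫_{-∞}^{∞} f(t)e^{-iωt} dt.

F(ω) = \frac{125 \pi \left(13 \left|{\omega}\right| + 5\right) e^{- \frac{13 \left|{\omega}\right|}{5}}}{4394}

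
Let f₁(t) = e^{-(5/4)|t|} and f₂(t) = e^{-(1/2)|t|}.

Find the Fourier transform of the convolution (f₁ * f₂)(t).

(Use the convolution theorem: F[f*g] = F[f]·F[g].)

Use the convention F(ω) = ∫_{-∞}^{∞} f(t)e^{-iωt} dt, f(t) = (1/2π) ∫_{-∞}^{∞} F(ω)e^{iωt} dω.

F[f₁*f₂](ω) = \frac{160}{64 \omega^{4} + 116 \omega^{2} + 25}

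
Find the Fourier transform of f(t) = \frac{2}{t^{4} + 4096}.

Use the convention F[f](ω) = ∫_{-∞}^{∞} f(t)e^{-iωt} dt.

F(ω) = \frac{\pi e^{- 4 \sqrt{2} \left|{\omega}\right|} \sin{\left(4 \sqrt{2} \left|{\omega}\right| + \frac{\pi}{4} \right)}}{256}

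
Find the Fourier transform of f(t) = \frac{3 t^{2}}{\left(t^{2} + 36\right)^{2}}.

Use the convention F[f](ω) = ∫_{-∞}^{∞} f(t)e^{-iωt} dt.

F(ω) = \frac{\pi \left(1 - 6 \left|{\omega}\right|\right) e^{- 6 \left|{\omega}\right|}}{4}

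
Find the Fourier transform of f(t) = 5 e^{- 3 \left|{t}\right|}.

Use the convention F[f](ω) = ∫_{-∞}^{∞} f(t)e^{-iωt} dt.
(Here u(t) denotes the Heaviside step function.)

F(ω) = \frac{30}{\omega^{2} + 9}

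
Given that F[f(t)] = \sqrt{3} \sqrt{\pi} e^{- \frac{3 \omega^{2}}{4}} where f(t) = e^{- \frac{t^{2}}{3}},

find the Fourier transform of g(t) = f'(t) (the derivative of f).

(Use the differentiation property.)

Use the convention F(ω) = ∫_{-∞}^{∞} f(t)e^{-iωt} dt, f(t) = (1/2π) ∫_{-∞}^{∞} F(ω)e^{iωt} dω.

F[g](ω) = \sqrt{3} i \sqrt{\pi} \omega e^{- \frac{3 \omega^{2}}{4}}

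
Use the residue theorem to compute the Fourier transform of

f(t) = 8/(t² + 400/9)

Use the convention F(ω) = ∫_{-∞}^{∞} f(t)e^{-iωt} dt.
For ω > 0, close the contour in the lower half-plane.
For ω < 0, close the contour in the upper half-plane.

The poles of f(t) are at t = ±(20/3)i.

Let g(z) = f(z)e^{-iωz}; for large |z| the factor e^{-iωz} decays in the lower half-plane when ω > 0 and in the upper half-plane when ω < 0.

Case ω > 0 (lower half-plane, clockwise contour ⇒ F(ω) = -2πi·ΣRes):
  Res_{z = - \frac{20 i}{3}} g(z) = \frac{3 i e^{- \frac{20 \omega}{3}}}{5}
  F(ω) = -2πi·ΣRes = \frac{6 \pi e^{- \frac{20 \omega}{3}}}{5}

Case ω < 0 (upper half-plane, counterclockwise contour ⇒ F(ω) = +2πi·ΣRes):
  Res_{z = \frac{20 i}{3}} g(z) = - \frac{3 i e^{\frac{20 \omega}{3}}}{5}
  F(ω) = 2πi·ΣRes = \frac{6 \pi e^{\frac{20 \omega}{3}}}{5}

Both cases combine into a single formula in |ω|:

F(ω) = \frac{6 \pi e^{- \frac{20 \left|{\omega}\right|}{3}}}{5}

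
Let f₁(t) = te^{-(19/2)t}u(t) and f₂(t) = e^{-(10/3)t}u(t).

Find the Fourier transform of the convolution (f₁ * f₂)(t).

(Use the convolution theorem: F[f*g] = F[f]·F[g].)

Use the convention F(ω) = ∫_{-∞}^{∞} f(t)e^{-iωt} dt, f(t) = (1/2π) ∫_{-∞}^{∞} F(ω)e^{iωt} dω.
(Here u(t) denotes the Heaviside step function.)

F[f₁*f₂](ω) = \frac{12}{\left(2 i \omega + 19\right)^{2} \left(3 i \omega + 10\right)}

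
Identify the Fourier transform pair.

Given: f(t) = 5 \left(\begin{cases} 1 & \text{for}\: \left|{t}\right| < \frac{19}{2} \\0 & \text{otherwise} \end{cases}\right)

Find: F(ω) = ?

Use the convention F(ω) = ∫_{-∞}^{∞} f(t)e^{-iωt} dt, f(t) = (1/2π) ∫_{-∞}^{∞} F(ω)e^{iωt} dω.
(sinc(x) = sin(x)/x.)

F(ω) = 95 \operatorname{sinc}{\left(\frac{19 \omega}{2} \right)}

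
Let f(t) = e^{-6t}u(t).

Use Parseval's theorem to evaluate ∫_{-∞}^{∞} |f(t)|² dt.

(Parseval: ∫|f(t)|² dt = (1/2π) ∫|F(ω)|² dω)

∫|f(t)|² dt = \frac{1}{12}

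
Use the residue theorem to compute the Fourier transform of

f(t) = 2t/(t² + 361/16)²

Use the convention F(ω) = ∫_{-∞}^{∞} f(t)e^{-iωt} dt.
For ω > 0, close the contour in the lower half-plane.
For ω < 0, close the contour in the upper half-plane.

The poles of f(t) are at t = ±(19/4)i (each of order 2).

Let g(z) = f(z)e^{-iωz}; for large |z| the factor e^{-iωz} decays in the lower half-plane when ω > 0 and in the upper half-plane when ω < 0.

Case ω > 0 (lower half-plane, clockwise contour ⇒ F(ω) = -2πi·ΣRes):
  Res_{z = - \frac{19 i}{4}} g(z) = \frac{2 \omega e^{- \frac{19 \omega}{4}}}{19} (pole of order 2)
  F(ω) = -2πi·ΣRes = - \frac{4 i \pi \omega e^{- \frac{19 \omega}{4}}}{19}

Case ω < 0 (upper half-plane, counterclockwise contour ⇒ F(ω) = +2πi·ΣRes):
  Res_{z = \frac{19 i}{4}} g(z) = - \frac{2 \omega e^{\frac{19 \omega}{4}}}{19} (pole of order 2)
  F(ω) = 2πi·ΣRes = - \frac{4 i \pi \omega e^{\frac{19 \omega}{4}}}{19}

Both cases combine into a single formula in |ω|:

F(ω) = - \frac{4 i \pi \omega e^{- \frac{19 \left|{\omega}\right|}{4}}}{19}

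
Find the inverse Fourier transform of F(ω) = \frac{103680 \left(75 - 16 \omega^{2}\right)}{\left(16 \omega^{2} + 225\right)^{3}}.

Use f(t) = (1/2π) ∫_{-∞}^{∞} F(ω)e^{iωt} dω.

f(t) = 9 t^{2} e^{- \frac{15 \left|{t}\right|}{4}}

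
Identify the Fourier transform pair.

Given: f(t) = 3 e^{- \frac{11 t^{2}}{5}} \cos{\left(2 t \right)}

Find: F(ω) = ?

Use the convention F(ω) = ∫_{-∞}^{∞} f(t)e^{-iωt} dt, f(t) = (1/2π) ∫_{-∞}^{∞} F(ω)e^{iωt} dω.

F(ω) = \frac{3 \sqrt{55} \sqrt{\pi} \left(e^{\frac{10 \omega}{11}} + 1\right) e^{- \frac{5 \omega^{2}}{44} - \frac{5 \omega}{11} - \frac{5}{11}}}{22}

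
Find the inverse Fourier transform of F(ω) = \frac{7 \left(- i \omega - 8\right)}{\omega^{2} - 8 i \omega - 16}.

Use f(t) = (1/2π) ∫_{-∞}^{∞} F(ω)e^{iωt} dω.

f(t) = 7 \left(4 t + 1\right) e^{- 4 t} u\left(t\right)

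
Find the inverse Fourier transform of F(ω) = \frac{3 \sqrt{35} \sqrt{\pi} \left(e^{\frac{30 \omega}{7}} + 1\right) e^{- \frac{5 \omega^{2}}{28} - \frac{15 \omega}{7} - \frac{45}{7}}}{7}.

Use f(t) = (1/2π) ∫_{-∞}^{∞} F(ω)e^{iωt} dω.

f(t) = 6 e^{- \frac{7 t^{2}}{5}} \cos{\left(6 t \right)}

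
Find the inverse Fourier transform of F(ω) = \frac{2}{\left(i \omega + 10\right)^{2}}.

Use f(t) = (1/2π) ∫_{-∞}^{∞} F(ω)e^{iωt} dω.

f(t) = 2 t e^{- 10 t} u\left(t\right)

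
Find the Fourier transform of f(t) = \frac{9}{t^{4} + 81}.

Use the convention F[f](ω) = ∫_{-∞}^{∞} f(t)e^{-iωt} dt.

F(ω) = \frac{\pi e^{- \frac{3 \sqrt{2} \left|{\omega}\right|}{2}} \sin{\left(\frac{3 \sqrt{2} \left|{\omega}\right|}{2} + \frac{\pi}{4} \right)}}{3}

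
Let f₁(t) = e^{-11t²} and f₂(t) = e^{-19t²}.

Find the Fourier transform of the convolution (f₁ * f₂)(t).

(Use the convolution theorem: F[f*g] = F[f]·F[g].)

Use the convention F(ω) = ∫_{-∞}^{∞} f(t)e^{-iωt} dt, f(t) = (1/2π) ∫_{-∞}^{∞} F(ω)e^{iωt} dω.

F[f₁*f₂](ω) = \frac{\sqrt{209} \pi e^{- \frac{15 \omega^{2}}{418}}}{209}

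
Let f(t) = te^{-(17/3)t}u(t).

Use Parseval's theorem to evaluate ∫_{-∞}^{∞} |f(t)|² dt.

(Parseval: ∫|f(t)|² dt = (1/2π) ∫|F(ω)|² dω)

∫|f(t)|² dt = \frac{27}{19652}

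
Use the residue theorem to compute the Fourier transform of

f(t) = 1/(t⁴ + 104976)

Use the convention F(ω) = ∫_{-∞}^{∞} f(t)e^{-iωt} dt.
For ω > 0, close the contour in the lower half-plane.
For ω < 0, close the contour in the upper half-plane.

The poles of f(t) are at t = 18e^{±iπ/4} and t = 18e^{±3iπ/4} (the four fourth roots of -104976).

Let g(z) = f(z)e^{-iωz}; for large |z| the factor e^{-iωz} decays in the lower half-plane when ω > 0 and in the upper half-plane when ω < 0.

Case ω > 0 (lower half-plane, clockwise contour ⇒ F(ω) = -2πi·ΣRes):
  Res_{z = - 9 \sqrt{2} - 9 \sqrt{2} i} g(z) = \frac{\sqrt{2} i \left(1 - i\right) e^{9 \sqrt{2} \omega \left(-1 + i\right)}}{46656}
  Res_{z = 9 \sqrt{2} - 9 \sqrt{2} i} g(z) = \frac{\sqrt{2} i \left(1 + i\right) e^{- 9 \sqrt{2} \omega \left(1 + i\right)}}{46656}
  F(ω) = -2πi·ΣRes = \frac{\sqrt{2} \pi \left(1 - i\right) \left(e^{18 \sqrt{2} i \omega} + i\right) e^{- 9 \sqrt{2} \omega \left(1 + i\right)}}{23328} = \frac{\pi e^{- 9 \sqrt{2} \omega} \sin{\left(9 \sqrt{2} \omega + \frac{\pi}{4} \right)}}{5832}

Case ω < 0 (upper half-plane, counterclockwise contour ⇒ F(ω) = +2πi·ΣRes):
  Res_{z = 9 \sqrt{2} + 9 \sqrt{2} i} g(z) = \frac{\sqrt{2} i \left(-1 + i\right) e^{9 \sqrt{2} \omega \left(1 - i\right)}}{46656}
  Res_{z = - 9 \sqrt{2} + 9 \sqrt{2} i} g(z) = \frac{\sqrt{2} \left(1 - i\right) e^{9 \sqrt{2} \omega \left(1 + i\right)}}{46656}
  F(ω) = 2πi·ΣRes = - \frac{\sqrt{2} i \pi \left(i \left(1 - i\right) e^{9 \sqrt{2} \omega \left(1 - i\right)} - \left(1 - i\right) e^{9 \sqrt{2} \omega \left(1 + i\right)}\right)}{23328} = \frac{\pi e^{9 \sqrt{2} \omega} \cos{\left(9 \sqrt{2} \omega + \frac{\pi}{4} \right)}}{5832}

Both cases combine into a single formula in |ω|:

F(ω) = \frac{\pi e^{- 9 \sqrt{2} \left|{\omega}\right|} \sin{\left(9 \sqrt{2} \left|{\omega}\right| + \frac{\pi}{4} \right)}}{5832}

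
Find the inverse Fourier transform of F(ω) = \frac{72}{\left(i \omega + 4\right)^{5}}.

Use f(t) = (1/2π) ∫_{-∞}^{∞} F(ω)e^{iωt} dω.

f(t) = 3 t^{4} e^{- 4 t} u\left(t\right)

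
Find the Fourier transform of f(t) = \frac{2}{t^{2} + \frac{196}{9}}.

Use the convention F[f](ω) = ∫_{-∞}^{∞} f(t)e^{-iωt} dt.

F(ω) = \frac{3 \pi e^{- \frac{14 \left|{\omega}\right|}{3}}}{7}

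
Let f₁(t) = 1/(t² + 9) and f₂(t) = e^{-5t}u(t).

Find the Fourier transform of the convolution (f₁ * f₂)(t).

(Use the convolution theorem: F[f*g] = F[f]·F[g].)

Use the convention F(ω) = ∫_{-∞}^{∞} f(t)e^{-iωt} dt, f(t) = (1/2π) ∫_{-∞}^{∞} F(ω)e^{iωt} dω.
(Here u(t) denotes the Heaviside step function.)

F[f₁*f₂](ω) = \frac{\pi e^{- 3 \left|{\omega}\right|}}{3 \left(i \omega + 5\right)}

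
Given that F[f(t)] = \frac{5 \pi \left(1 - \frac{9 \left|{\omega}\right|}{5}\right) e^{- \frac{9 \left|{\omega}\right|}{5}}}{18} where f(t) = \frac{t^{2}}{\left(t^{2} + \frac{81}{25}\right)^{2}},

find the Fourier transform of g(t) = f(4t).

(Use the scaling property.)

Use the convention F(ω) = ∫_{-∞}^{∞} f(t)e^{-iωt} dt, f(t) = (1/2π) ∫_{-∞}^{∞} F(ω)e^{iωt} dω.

F[g](ω) = \frac{\pi \left(20 - 9 \left|{\omega}\right|\right) e^{- \frac{9 \left|{\omega}\right|}{20}}}{288}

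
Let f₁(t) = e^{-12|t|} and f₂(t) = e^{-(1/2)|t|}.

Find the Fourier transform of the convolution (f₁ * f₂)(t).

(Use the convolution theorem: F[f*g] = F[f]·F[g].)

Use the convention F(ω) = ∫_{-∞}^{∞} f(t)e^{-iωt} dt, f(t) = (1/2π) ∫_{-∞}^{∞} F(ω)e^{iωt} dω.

F[f₁*f₂](ω) = \frac{96}{\left(\omega^{2} + 144\right) \left(4 \omega^{2} + 1\right)}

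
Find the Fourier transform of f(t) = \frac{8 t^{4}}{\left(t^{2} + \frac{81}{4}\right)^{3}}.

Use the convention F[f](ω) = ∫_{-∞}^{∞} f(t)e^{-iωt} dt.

F(ω) = \frac{\pi \left(27 \omega^{2} - 30 \left|{\omega}\right| + 4\right) e^{- \frac{9 \left|{\omega}\right|}{2}}}{6}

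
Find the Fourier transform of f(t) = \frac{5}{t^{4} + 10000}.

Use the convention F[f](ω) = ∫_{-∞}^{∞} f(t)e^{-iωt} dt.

F(ω) = \frac{\pi e^{- 5 \sqrt{2} \left|{\omega}\right|} \sin{\left(5 \sqrt{2} \left|{\omega}\right| + \frac{\pi}{4} \right)}}{200}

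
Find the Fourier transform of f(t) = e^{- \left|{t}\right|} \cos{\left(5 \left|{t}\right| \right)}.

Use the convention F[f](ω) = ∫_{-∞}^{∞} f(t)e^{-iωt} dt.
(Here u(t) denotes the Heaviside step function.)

F(ω) = \frac{2 \left(\omega^{2} + 26\right)}{\omega^{4} - 48 \omega^{2} + 676}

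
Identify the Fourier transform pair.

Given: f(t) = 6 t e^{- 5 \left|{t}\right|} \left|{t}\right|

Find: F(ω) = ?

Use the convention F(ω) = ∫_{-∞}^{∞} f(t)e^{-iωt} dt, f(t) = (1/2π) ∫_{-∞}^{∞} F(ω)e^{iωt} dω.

F(ω) = \frac{24 i \omega \left(\omega^{2} - 75\right)}{\left(\omega^{2} + 25\right)^{3}}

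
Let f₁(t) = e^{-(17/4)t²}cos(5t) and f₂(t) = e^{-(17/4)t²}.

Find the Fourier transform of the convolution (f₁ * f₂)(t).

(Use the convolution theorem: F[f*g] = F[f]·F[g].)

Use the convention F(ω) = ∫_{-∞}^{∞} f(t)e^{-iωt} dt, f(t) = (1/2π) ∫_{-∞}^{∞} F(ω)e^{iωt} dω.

F[f₁*f₂](ω) = \frac{2 \pi \left(e^{\frac{20 \omega}{17}} + 1\right) e^{- \frac{2 \omega^{2}}{17} - \frac{10 \omega}{17} - \frac{25}{17}}}{17}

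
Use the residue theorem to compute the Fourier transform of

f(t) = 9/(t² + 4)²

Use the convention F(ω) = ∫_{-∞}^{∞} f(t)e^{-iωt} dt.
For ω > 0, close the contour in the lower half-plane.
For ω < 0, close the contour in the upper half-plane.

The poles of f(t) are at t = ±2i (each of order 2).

Let g(z) = f(z)e^{-iωz}; for large |z| the factor e^{-iωz} decays in the lower half-plane when ω > 0 and in the upper half-plane when ω < 0.

Case ω > 0 (lower half-plane, clockwise contour ⇒ F(ω) = -2πi·ΣRes):
  Res_{z = - 2 i} g(z) = \frac{9 i \left(2 \omega + 1\right) e^{- 2 \omega}}{32} (pole of order 2)
  F(ω) = -2πi·ΣRes = \frac{9 \pi \left(2 \omega + 1\right) e^{- 2 \omega}}{16}

Case ω < 0 (upper half-plane, counterclockwise contour ⇒ F(ω) = +2πi·ΣRes):
  Res_{z = 2 i} g(z) = \frac{9 i \left(2 \omega - 1\right) e^{2 \omega}}{32} (pole of order 2)
  F(ω) = 2πi·ΣRes = \frac{9 \pi \left(1 - 2 \omega\right) e^{2 \omega}}{16}

Both cases combine into a single formula in |ω|:

F(ω) = \frac{9 \pi \left(2 \left|{\omega}\right| + 1\right) e^{- 2 \left|{\omega}\right|}}{16}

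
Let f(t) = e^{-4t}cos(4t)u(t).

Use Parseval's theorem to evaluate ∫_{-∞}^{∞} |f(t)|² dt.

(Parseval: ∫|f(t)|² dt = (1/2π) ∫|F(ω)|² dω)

∫|f(t)|² dt = \frac{3}{32}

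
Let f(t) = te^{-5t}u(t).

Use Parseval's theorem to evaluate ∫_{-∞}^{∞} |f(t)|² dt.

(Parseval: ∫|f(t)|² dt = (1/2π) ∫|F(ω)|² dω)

∫|f(t)|² dt = \frac{1}{500}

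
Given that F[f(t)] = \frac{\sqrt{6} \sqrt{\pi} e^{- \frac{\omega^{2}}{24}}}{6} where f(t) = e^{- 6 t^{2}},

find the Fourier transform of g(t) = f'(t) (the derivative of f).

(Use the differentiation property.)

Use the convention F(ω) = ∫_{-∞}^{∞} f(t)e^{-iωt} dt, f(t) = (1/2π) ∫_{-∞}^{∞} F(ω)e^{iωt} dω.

F[g](ω) = \frac{\sqrt{6} i \sqrt{\pi} \omega e^{- \frac{\omega^{2}}{24}}}{6}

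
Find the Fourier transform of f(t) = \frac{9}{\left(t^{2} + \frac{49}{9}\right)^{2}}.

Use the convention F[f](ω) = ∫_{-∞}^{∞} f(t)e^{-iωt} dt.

F(ω) = \frac{81 \pi \left(7 \left|{\omega}\right| + 3\right) e^{- \frac{7 \left|{\omega}\right|}{3}}}{686}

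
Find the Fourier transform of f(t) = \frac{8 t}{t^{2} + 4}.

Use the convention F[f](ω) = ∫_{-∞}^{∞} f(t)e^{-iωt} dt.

F(ω) = - 8 i \pi e^{- 2 \left|{\omega}\right|} \operatorname{sign}{\left(\omega \right)}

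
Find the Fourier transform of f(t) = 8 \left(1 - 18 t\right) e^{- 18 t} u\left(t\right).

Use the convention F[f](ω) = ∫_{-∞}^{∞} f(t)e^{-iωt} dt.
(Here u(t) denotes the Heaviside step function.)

F(ω) = \frac{8 i \omega}{- \omega^{2} + 36 i \omega + 324}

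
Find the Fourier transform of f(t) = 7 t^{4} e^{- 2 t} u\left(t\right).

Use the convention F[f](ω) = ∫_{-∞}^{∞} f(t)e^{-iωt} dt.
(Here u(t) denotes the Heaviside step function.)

F(ω) = \frac{168}{\left(i \omega + 2\right)^{5}}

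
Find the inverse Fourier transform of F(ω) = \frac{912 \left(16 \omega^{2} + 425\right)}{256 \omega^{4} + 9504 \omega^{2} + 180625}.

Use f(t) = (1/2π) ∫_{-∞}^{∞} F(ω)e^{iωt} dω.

f(t) = 6 e^{- \frac{19 \left|{t}\right|}{4}} \cos{\left(2 \left|{t}\right| \right)}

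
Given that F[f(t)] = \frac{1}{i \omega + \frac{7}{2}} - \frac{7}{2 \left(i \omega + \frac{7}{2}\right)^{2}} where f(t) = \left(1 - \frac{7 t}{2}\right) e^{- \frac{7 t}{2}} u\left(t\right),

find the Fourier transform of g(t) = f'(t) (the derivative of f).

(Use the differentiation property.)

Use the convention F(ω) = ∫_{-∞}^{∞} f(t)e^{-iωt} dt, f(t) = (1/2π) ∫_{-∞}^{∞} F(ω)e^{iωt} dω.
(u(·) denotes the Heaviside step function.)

F[g](ω) = \frac{4 \omega^{2}}{4 \omega^{2} - 28 i \omega - 49}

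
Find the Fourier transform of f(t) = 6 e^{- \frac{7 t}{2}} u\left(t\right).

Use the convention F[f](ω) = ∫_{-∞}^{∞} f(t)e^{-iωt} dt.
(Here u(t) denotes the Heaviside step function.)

F(ω) = \frac{12}{2 i \omega + 7}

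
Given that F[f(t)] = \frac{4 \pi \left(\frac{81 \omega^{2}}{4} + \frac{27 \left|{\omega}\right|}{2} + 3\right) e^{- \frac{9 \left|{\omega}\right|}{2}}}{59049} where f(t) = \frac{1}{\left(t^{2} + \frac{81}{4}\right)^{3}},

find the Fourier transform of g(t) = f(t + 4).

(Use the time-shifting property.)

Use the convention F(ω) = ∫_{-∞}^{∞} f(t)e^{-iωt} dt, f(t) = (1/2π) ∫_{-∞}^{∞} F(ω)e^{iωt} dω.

F[g](ω) = \frac{\pi \left(27 \omega^{2} + 18 \left|{\omega}\right| + 4\right) e^{4 i \omega - \frac{9 \left|{\omega}\right|}{2}}}{19683}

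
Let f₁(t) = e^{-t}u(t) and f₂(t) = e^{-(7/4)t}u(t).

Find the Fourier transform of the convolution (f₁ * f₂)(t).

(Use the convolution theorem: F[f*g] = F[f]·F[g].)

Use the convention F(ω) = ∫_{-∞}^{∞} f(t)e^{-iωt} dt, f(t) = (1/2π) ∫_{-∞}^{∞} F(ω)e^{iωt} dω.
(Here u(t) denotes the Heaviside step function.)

F[f₁*f₂](ω) = \frac{4}{\left(i \omega + 1\right) \left(4 i \omega + 7\right)}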